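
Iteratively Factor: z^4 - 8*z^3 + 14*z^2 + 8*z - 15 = (z + 1)*(z^3 - 9*z^2 + 23*z - 15) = (z - 3)*(z + 1)*(z^2 - 6*z + 5) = (z - 5)*(z - 3)*(z + 1)*(z - 1)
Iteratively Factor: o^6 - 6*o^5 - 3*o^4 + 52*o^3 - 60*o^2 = (o)*(o^5 - 6*o^4 - 3*o^3 + 52*o^2 - 60*o) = o*(o - 2)*(o^4 - 4*o^3 - 11*o^2 + 30*o) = o*(o - 2)*(o + 3)*(o^3 - 7*o^2 + 10*o) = o*(o - 5)*(o - 2)*(o + 3)*(o^2 - 2*o) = o*(o - 5)*(o - 2)^2*(o + 3)*(o)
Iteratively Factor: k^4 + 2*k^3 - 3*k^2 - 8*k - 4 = (k + 2)*(k^3 - 3*k - 2) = (k + 1)*(k + 2)*(k^2 - k - 2) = (k - 2)*(k + 1)*(k + 2)*(k + 1)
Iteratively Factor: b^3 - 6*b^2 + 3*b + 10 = (b - 5)*(b^2 - b - 2) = (b - 5)*(b + 1)*(b - 2)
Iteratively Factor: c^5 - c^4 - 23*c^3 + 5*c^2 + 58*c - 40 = (c - 1)*(c^4 - 23*c^2 - 18*c + 40) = (c - 1)*(c + 2)*(c^3 - 2*c^2 - 19*c + 20) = (c - 5)*(c - 1)*(c + 2)*(c^2 + 3*c - 4) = (c - 5)*(c - 1)*(c + 2)*(c + 4)*(c - 1)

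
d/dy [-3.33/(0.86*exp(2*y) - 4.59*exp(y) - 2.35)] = (5.7276*exp(y) - 15.2847)*exp(y)/(-0.86*exp(2*y) + 4.59*exp(y) + 2.35)^2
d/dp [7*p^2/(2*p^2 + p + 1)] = 7*p*(p + 2)/(4*p^4 + 4*p^3 + 5*p^2 + 2*p + 1)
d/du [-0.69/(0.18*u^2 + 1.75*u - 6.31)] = (0.2484*u + 1.2075)/(0.18*u^2 + 1.75*u - 6.31)^2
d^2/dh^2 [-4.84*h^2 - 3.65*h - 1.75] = -9.68000000000000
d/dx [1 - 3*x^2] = -6*x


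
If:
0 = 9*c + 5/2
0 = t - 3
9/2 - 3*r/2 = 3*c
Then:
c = -5/18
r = 32/9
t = 3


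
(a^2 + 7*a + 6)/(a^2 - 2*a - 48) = (a + 1)/(a - 8)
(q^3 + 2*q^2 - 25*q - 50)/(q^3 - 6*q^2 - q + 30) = (q + 5)/(q - 3)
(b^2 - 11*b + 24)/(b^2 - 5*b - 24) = (b - 3)/(b + 3)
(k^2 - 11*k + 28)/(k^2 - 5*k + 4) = (k - 7)/(k - 1)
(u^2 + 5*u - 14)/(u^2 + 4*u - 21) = (u - 2)/(u - 3)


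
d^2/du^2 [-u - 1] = 0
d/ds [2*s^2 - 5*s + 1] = 4*s - 5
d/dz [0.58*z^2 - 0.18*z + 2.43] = 1.16*z - 0.18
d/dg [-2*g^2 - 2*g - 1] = -4*g - 2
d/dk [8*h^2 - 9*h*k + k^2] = -9*h + 2*k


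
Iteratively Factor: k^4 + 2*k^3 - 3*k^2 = (k)*(k^3 + 2*k^2 - 3*k) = k^2*(k^2 + 2*k - 3) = k^2*(k + 3)*(k - 1)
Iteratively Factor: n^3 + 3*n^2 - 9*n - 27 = (n + 3)*(n^2 - 9) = (n - 3)*(n + 3)*(n + 3)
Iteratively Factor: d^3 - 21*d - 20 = (d - 5)*(d^2 + 5*d + 4) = (d - 5)*(d + 1)*(d + 4)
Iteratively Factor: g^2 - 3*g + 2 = (g - 2)*(g - 1)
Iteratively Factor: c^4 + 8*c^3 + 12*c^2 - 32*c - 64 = (c - 2)*(c^3 + 10*c^2 + 32*c + 32) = (c - 2)*(c + 4)*(c^2 + 6*c + 8) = (c - 2)*(c + 4)^2*(c + 2)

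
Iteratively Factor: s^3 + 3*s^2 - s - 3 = (s + 1)*(s^2 + 2*s - 3) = (s + 1)*(s + 3)*(s - 1)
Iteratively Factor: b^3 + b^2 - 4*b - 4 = (b - 2)*(b^2 + 3*b + 2) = (b - 2)*(b + 1)*(b + 2)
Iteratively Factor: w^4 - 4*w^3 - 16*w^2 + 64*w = (w)*(w^3 - 4*w^2 - 16*w + 64) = w*(w - 4)*(w^2 - 16) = w*(w - 4)*(w + 4)*(w - 4)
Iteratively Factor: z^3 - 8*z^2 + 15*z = (z - 5)*(z^2 - 3*z) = (z - 5)*(z - 3)*(z)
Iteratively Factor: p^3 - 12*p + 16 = (p - 2)*(p^2 + 2*p - 8) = (p - 2)*(p + 4)*(p - 2)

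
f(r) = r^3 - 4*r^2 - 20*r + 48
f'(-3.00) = 31.00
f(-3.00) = 45.00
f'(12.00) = 316.00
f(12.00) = 960.00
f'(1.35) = -25.33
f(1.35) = 16.17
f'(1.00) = -25.00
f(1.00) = 25.00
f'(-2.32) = 14.71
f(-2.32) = 60.38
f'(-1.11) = -7.42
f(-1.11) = 63.90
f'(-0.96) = -9.56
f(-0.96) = 62.63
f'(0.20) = -21.48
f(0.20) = 43.85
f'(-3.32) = 39.63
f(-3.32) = 33.72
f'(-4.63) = 81.35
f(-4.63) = -44.40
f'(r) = 3*r^2 - 8*r - 20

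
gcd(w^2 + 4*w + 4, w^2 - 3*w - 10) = w + 2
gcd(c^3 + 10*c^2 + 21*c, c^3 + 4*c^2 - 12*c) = c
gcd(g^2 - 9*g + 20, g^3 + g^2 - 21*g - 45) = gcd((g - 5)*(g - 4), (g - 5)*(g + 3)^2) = g - 5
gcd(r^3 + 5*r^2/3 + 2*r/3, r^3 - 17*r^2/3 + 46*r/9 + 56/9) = r + 2/3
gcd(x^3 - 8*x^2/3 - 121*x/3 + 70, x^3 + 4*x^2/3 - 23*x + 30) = x^2 + 13*x/3 - 10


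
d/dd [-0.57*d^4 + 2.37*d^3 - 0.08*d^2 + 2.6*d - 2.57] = -2.28*d^3 + 7.11*d^2 - 0.16*d + 2.6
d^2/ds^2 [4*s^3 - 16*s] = 24*s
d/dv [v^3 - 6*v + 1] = 3*v^2 - 6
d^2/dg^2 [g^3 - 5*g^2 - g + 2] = 6*g - 10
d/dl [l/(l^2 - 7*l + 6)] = (6 - l^2)/(l^4 - 14*l^3 + 61*l^2 - 84*l + 36)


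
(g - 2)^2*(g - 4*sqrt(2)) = g^3 - 4*sqrt(2)*g^2 - 4*g^2 + 4*g + 16*sqrt(2)*g - 16*sqrt(2)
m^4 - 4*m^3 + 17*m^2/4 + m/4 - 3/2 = (m - 2)*(m - 3/2)*(m - 1)*(m + 1/2)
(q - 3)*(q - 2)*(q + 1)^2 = q^4 - 3*q^3 - 3*q^2 + 7*q + 6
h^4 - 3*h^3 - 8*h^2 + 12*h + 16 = (h - 4)*(h - 2)*(h + 1)*(h + 2)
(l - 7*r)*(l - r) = l^2 - 8*l*r + 7*r^2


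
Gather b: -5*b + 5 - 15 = -5*b - 10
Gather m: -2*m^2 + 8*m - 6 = -2*m^2 + 8*m - 6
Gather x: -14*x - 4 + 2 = -14*x - 2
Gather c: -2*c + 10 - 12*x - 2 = -2*c - 12*x + 8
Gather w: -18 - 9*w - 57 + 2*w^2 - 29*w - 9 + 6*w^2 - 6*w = 8*w^2 - 44*w - 84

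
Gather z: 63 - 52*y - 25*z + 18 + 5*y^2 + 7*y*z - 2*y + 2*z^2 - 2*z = 5*y^2 - 54*y + 2*z^2 + z*(7*y - 27) + 81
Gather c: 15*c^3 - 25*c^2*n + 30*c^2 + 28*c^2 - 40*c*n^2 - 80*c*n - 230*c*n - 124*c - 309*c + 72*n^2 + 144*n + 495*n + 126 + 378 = 15*c^3 + c^2*(58 - 25*n) + c*(-40*n^2 - 310*n - 433) + 72*n^2 + 639*n + 504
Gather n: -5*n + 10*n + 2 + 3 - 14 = 5*n - 9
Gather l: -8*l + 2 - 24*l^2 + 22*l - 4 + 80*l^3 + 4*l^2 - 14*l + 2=80*l^3 - 20*l^2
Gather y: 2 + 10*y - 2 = 10*y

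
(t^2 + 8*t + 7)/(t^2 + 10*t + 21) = (t + 1)/(t + 3)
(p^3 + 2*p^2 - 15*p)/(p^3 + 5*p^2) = (p - 3)/p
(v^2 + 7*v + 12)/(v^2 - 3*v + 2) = (v^2 + 7*v + 12)/(v^2 - 3*v + 2)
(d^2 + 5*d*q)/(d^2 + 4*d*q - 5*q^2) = d/(d - q)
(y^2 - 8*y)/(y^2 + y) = (y - 8)/(y + 1)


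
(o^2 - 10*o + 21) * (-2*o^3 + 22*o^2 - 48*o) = -2*o^5 + 42*o^4 - 310*o^3 + 942*o^2 - 1008*o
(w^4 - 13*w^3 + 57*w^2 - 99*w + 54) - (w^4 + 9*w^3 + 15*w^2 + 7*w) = -22*w^3 + 42*w^2 - 106*w + 54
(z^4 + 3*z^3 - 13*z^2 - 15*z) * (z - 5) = z^5 - 2*z^4 - 28*z^3 + 50*z^2 + 75*z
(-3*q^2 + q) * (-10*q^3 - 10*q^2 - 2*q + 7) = 30*q^5 + 20*q^4 - 4*q^3 - 23*q^2 + 7*q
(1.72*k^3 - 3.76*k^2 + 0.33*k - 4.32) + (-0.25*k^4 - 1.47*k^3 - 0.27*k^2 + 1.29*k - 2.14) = -0.25*k^4 + 0.25*k^3 - 4.03*k^2 + 1.62*k - 6.46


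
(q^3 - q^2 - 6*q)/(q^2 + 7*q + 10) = q*(q - 3)/(q + 5)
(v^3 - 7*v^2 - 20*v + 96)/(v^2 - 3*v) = v - 4 - 32/v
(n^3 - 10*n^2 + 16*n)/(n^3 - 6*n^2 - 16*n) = (n - 2)/(n + 2)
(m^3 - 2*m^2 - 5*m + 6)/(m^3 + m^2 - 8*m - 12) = (m - 1)/(m + 2)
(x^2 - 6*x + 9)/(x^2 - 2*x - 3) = (x - 3)/(x + 1)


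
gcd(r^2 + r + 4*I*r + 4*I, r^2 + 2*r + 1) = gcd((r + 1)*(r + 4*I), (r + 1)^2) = r + 1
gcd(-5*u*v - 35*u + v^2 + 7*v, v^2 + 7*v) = v + 7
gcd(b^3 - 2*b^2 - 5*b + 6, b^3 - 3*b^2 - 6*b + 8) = b^2 + b - 2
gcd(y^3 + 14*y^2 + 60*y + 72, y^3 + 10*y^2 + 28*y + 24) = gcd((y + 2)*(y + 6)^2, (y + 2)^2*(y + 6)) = y^2 + 8*y + 12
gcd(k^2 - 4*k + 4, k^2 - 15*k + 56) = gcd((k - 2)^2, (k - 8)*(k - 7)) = 1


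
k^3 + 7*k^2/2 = k^2*(k + 7/2)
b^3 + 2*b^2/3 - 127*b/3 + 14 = (b - 6)*(b - 1/3)*(b + 7)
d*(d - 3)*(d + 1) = d^3 - 2*d^2 - 3*d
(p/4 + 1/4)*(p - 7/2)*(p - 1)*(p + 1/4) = p^4/4 - 13*p^3/16 - 15*p^2/32 + 13*p/16 + 7/32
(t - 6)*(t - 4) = t^2 - 10*t + 24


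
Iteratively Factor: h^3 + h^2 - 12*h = (h + 4)*(h^2 - 3*h) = h*(h + 4)*(h - 3)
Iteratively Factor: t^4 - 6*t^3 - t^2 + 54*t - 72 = (t - 3)*(t^3 - 3*t^2 - 10*t + 24) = (t - 3)*(t + 3)*(t^2 - 6*t + 8) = (t - 4)*(t - 3)*(t + 3)*(t - 2)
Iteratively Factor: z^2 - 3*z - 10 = (z + 2)*(z - 5)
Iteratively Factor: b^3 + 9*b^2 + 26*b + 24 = (b + 4)*(b^2 + 5*b + 6) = (b + 2)*(b + 4)*(b + 3)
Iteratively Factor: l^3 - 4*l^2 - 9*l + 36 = (l - 3)*(l^2 - l - 12) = (l - 4)*(l - 3)*(l + 3)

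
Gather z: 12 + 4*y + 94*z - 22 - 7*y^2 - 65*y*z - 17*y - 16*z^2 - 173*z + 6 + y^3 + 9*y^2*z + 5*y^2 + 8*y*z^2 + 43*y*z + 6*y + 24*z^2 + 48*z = y^3 - 2*y^2 - 7*y + z^2*(8*y + 8) + z*(9*y^2 - 22*y - 31) - 4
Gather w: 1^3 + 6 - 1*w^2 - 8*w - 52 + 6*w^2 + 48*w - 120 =5*w^2 + 40*w - 165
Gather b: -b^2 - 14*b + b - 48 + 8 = -b^2 - 13*b - 40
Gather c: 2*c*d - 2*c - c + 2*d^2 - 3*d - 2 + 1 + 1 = c*(2*d - 3) + 2*d^2 - 3*d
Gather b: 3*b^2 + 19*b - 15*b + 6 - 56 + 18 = 3*b^2 + 4*b - 32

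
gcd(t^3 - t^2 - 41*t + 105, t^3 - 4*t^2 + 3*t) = t - 3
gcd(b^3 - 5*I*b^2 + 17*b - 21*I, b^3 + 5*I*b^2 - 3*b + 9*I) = b^2 + 2*I*b + 3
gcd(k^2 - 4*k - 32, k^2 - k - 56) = k - 8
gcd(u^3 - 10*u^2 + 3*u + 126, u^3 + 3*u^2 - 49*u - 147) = u^2 - 4*u - 21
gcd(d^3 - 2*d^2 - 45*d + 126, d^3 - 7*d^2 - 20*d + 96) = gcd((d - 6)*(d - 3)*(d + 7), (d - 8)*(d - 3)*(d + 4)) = d - 3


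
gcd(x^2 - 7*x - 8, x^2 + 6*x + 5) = x + 1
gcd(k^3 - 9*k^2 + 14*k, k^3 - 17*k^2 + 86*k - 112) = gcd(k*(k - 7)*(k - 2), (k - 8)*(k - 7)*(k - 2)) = k^2 - 9*k + 14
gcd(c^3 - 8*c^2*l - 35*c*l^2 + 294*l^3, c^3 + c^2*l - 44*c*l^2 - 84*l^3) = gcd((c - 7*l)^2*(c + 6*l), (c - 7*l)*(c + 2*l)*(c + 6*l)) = c^2 - c*l - 42*l^2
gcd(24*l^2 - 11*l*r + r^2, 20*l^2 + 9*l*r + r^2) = 1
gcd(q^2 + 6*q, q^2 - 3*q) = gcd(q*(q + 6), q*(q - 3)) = q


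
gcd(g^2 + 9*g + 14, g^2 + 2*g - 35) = g + 7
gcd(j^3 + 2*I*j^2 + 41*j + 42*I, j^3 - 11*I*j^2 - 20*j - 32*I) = j + I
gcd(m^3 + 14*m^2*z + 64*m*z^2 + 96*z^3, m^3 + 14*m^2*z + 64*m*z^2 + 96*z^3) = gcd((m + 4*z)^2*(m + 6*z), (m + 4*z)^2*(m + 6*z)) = m^3 + 14*m^2*z + 64*m*z^2 + 96*z^3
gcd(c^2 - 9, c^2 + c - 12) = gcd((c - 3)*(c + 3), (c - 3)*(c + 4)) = c - 3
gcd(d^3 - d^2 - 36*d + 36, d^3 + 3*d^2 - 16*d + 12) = d^2 + 5*d - 6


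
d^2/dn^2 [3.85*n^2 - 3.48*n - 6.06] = 7.70000000000000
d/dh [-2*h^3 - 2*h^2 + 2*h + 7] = -6*h^2 - 4*h + 2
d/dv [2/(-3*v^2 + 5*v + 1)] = 2*(6*v - 5)/(-3*v^2 + 5*v + 1)^2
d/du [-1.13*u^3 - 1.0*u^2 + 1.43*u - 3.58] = -3.39*u^2 - 2.0*u + 1.43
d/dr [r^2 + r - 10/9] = 2*r + 1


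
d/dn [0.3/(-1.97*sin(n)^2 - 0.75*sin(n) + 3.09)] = (1.182*sin(n) + 0.225)*cos(n)/(1.97*sin(n)^2 + 0.75*sin(n) - 3.09)^2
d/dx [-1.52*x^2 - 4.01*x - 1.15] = -3.04*x - 4.01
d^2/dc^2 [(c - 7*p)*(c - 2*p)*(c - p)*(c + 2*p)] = 12*c^2 - 48*c*p + 6*p^2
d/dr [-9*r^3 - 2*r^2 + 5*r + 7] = -27*r^2 - 4*r + 5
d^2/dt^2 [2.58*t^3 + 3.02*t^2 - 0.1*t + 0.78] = 15.48*t + 6.04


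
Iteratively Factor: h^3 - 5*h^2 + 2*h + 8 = (h + 1)*(h^2 - 6*h + 8) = (h - 4)*(h + 1)*(h - 2)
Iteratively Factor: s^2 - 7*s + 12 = (s - 4)*(s - 3)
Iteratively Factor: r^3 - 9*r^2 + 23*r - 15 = (r - 3)*(r^2 - 6*r + 5) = (r - 5)*(r - 3)*(r - 1)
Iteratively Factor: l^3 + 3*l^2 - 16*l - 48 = (l + 3)*(l^2 - 16) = (l + 3)*(l + 4)*(l - 4)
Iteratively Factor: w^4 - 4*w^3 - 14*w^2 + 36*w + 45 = (w - 3)*(w^3 - w^2 - 17*w - 15) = (w - 3)*(w + 1)*(w^2 - 2*w - 15) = (w - 5)*(w - 3)*(w + 1)*(w + 3)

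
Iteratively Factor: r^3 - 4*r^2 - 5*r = (r)*(r^2 - 4*r - 5) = r*(r + 1)*(r - 5)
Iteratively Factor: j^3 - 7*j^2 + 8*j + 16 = (j - 4)*(j^2 - 3*j - 4) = (j - 4)^2*(j + 1)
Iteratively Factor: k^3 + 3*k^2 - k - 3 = (k + 1)*(k^2 + 2*k - 3) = (k - 1)*(k + 1)*(k + 3)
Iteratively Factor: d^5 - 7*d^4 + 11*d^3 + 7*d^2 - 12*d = (d - 3)*(d^4 - 4*d^3 - d^2 + 4*d) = (d - 3)*(d - 1)*(d^3 - 3*d^2 - 4*d) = (d - 3)*(d - 1)*(d + 1)*(d^2 - 4*d) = (d - 4)*(d - 3)*(d - 1)*(d + 1)*(d)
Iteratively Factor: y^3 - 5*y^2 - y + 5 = (y - 5)*(y^2 - 1) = (y - 5)*(y - 1)*(y + 1)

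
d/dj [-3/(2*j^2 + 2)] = 3*j/(j^2 + 1)^2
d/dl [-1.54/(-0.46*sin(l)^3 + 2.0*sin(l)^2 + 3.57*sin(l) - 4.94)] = (-2.1252*sin(l)^2 + 6.16*sin(l) + 5.4978)*cos(l)/(0.46*sin(l)^3 - 2.0*sin(l)^2 - 3.57*sin(l) + 4.94)^2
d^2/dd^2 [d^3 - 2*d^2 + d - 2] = 6*d - 4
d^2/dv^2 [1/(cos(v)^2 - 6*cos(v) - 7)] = (8*sin(v)^4 - 132*sin(v)^2 - 39*cos(v) - 9*cos(3*v) - 48)/(2*(sin(v)^2 + 6*cos(v) + 6)^3)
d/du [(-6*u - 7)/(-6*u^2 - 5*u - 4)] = (36*u^2 + 30*u - (6*u + 7)*(12*u + 5) + 24)/(6*u^2 + 5*u + 4)^2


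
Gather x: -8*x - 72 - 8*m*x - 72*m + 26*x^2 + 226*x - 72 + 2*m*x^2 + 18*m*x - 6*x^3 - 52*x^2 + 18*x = -72*m - 6*x^3 + x^2*(2*m - 26) + x*(10*m + 236) - 144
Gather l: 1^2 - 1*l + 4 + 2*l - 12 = l - 7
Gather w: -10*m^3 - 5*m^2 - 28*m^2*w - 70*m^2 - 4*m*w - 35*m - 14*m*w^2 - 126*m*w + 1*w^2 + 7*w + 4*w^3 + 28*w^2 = -10*m^3 - 75*m^2 - 35*m + 4*w^3 + w^2*(29 - 14*m) + w*(-28*m^2 - 130*m + 7)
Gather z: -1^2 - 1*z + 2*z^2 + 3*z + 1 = 2*z^2 + 2*z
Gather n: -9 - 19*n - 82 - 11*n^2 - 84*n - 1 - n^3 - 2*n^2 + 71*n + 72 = -n^3 - 13*n^2 - 32*n - 20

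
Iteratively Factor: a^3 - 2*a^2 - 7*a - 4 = (a + 1)*(a^2 - 3*a - 4) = (a + 1)^2*(a - 4)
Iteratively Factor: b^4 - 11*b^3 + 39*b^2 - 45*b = (b - 3)*(b^3 - 8*b^2 + 15*b) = (b - 3)^2*(b^2 - 5*b) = b*(b - 3)^2*(b - 5)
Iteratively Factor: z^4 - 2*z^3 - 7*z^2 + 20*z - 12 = (z + 3)*(z^3 - 5*z^2 + 8*z - 4) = (z - 2)*(z + 3)*(z^2 - 3*z + 2) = (z - 2)*(z - 1)*(z + 3)*(z - 2)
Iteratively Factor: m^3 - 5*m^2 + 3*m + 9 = (m + 1)*(m^2 - 6*m + 9) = (m - 3)*(m + 1)*(m - 3)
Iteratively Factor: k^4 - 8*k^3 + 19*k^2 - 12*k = (k - 4)*(k^3 - 4*k^2 + 3*k) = (k - 4)*(k - 3)*(k^2 - k) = (k - 4)*(k - 3)*(k - 1)*(k)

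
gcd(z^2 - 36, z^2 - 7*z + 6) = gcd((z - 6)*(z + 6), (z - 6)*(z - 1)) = z - 6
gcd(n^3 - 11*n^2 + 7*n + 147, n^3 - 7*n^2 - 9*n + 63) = n^2 - 4*n - 21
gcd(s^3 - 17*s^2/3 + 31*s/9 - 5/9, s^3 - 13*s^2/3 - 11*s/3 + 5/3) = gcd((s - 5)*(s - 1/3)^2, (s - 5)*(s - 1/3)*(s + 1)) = s^2 - 16*s/3 + 5/3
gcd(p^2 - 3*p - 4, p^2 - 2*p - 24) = 1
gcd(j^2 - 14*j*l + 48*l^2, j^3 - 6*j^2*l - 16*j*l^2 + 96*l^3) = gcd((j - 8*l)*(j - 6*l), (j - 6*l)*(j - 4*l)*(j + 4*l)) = j - 6*l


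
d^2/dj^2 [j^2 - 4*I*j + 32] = 2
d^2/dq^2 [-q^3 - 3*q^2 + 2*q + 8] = -6*q - 6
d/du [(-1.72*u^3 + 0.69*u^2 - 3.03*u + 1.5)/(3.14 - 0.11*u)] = (0.3784*u^3 - 16.2783*u^2 + 4.3332*u - 9.3492)/(0.0121*u^2 - 0.6908*u + 9.8596)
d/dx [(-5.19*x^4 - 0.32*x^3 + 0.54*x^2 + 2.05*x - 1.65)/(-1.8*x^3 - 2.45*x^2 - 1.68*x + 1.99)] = (9.342*x^6 + 25.431*x^5 + 27.9136*x^4 - 32.8572*x^3 - 6.7051*x^2 - 5.9358*x + 1.3075)/(3.24*x^6 + 8.82*x^5 + 12.0505*x^4 + 1.068*x^3 - 6.9286*x^2 - 6.6864*x + 3.9601)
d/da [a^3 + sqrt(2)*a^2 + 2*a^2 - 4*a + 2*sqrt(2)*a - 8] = 3*a^2 + 2*sqrt(2)*a + 4*a - 4 + 2*sqrt(2)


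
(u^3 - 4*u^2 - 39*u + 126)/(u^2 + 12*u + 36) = (u^2 - 10*u + 21)/(u + 6)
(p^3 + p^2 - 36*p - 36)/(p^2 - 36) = p + 1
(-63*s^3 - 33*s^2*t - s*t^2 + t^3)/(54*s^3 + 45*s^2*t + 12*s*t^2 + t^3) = (-7*s + t)/(6*s + t)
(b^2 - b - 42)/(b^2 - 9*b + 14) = (b + 6)/(b - 2)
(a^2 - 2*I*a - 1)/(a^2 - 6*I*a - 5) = (a - I)/(a - 5*I)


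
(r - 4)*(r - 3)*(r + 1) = r^3 - 6*r^2 + 5*r + 12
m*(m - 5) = m^2 - 5*m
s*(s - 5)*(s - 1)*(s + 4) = s^4 - 2*s^3 - 19*s^2 + 20*s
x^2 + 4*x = x*(x + 4)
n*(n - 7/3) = n^2 - 7*n/3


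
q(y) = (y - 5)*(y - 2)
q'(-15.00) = -37.00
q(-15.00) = 340.00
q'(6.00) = 5.00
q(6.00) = 4.00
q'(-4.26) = -15.52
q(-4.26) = 57.97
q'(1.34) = -4.32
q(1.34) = 2.42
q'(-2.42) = -11.84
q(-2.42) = 32.80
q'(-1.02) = -9.04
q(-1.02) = 18.18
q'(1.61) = -3.78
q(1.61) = 1.32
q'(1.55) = -3.90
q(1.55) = 1.55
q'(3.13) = -0.74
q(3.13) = -2.11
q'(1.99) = -3.02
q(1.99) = 0.03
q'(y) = 2*y - 7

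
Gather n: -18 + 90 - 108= -36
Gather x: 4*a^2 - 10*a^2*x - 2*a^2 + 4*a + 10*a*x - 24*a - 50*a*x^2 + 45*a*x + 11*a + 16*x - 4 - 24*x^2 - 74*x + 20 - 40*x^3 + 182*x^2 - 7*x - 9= 2*a^2 - 9*a - 40*x^3 + x^2*(158 - 50*a) + x*(-10*a^2 + 55*a - 65) + 7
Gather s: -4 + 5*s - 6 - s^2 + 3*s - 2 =-s^2 + 8*s - 12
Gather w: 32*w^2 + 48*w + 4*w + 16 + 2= 32*w^2 + 52*w + 18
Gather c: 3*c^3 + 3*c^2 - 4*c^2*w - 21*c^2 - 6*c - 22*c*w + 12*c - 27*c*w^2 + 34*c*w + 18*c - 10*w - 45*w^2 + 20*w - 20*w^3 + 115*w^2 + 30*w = 3*c^3 + c^2*(-4*w - 18) + c*(-27*w^2 + 12*w + 24) - 20*w^3 + 70*w^2 + 40*w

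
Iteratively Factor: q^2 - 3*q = (q)*(q - 3)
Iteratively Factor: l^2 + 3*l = (l)*(l + 3)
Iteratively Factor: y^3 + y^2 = (y)*(y^2 + y) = y^2*(y + 1)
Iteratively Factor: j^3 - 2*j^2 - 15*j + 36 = (j + 4)*(j^2 - 6*j + 9) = (j - 3)*(j + 4)*(j - 3)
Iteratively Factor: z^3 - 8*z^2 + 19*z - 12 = (z - 1)*(z^2 - 7*z + 12) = (z - 4)*(z - 1)*(z - 3)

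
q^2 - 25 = (q - 5)*(q + 5)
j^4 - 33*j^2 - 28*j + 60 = (j - 6)*(j - 1)*(j + 2)*(j + 5)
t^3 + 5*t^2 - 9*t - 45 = (t - 3)*(t + 3)*(t + 5)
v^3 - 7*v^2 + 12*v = v*(v - 4)*(v - 3)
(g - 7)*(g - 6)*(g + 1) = g^3 - 12*g^2 + 29*g + 42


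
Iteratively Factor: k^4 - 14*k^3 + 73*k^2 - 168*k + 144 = (k - 3)*(k^3 - 11*k^2 + 40*k - 48) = (k - 3)^2*(k^2 - 8*k + 16) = (k - 4)*(k - 3)^2*(k - 4)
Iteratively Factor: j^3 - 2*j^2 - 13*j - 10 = (j + 1)*(j^2 - 3*j - 10) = (j + 1)*(j + 2)*(j - 5)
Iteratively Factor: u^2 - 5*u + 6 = (u - 3)*(u - 2)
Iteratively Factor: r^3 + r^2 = (r + 1)*(r^2) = r*(r + 1)*(r)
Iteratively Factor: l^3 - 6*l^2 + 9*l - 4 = (l - 1)*(l^2 - 5*l + 4) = (l - 4)*(l - 1)*(l - 1)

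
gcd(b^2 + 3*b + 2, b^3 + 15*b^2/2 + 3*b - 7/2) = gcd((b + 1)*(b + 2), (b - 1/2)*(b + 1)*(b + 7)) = b + 1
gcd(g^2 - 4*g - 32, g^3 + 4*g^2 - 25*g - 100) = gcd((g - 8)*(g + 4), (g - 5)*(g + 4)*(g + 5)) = g + 4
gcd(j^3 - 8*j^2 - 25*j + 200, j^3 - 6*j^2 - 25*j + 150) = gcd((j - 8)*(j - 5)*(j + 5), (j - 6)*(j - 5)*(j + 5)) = j^2 - 25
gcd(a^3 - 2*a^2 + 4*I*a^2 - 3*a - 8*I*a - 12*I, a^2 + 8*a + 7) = a + 1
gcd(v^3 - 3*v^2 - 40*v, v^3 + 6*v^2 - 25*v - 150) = v + 5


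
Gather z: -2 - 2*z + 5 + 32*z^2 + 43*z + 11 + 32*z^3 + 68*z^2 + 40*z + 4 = 32*z^3 + 100*z^2 + 81*z + 18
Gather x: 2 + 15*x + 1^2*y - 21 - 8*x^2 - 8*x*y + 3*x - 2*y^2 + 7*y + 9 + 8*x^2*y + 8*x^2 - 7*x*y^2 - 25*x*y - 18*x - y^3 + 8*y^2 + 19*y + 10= 8*x^2*y + x*(-7*y^2 - 33*y) - y^3 + 6*y^2 + 27*y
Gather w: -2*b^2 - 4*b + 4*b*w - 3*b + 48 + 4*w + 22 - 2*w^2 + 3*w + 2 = -2*b^2 - 7*b - 2*w^2 + w*(4*b + 7) + 72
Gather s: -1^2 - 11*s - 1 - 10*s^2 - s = -10*s^2 - 12*s - 2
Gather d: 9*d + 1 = 9*d + 1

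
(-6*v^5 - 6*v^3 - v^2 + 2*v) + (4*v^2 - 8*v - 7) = -6*v^5 - 6*v^3 + 3*v^2 - 6*v - 7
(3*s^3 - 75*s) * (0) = 0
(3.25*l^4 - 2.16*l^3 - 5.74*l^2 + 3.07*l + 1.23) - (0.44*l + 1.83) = 3.25*l^4 - 2.16*l^3 - 5.74*l^2 + 2.63*l - 0.6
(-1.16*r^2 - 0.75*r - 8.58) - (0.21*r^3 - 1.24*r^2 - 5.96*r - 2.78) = -0.21*r^3 + 0.0800000000000001*r^2 + 5.21*r - 5.8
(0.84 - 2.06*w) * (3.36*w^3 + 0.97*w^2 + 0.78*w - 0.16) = -6.9216*w^4 + 0.8242*w^3 - 0.792*w^2 + 0.9848*w - 0.1344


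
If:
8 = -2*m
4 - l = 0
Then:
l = 4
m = -4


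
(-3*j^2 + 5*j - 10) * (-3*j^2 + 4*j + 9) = 9*j^4 - 27*j^3 + 23*j^2 + 5*j - 90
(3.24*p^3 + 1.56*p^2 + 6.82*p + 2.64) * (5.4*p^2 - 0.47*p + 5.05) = 17.496*p^5 + 6.9012*p^4 + 52.4568*p^3 + 18.9286*p^2 + 33.2002*p + 13.332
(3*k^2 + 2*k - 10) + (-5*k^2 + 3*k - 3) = -2*k^2 + 5*k - 13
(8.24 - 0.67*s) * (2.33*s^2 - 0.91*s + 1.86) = -1.5611*s^3 + 19.8089*s^2 - 8.7446*s + 15.3264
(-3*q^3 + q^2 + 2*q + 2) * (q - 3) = -3*q^4 + 10*q^3 - q^2 - 4*q - 6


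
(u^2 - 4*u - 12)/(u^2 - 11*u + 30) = (u + 2)/(u - 5)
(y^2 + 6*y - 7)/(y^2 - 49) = (y - 1)/(y - 7)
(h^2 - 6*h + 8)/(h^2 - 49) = (h^2 - 6*h + 8)/(h^2 - 49)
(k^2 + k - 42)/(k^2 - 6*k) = (k + 7)/k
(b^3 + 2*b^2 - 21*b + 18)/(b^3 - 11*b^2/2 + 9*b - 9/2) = 2*(b + 6)/(2*b - 3)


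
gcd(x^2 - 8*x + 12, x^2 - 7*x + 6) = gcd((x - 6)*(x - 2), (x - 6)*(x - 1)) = x - 6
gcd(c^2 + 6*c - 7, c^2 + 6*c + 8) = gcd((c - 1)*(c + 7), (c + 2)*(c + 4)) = 1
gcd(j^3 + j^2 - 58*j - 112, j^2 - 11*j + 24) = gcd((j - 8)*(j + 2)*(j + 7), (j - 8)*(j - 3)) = j - 8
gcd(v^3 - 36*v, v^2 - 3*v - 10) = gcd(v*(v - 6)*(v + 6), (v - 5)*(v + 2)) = 1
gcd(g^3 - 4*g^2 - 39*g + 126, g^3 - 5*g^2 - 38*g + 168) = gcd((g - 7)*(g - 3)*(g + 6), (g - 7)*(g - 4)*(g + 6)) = g^2 - g - 42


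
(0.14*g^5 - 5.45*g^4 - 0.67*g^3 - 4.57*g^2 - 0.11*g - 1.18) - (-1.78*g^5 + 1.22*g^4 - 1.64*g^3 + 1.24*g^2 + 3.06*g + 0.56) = 1.92*g^5 - 6.67*g^4 + 0.97*g^3 - 5.81*g^2 - 3.17*g - 1.74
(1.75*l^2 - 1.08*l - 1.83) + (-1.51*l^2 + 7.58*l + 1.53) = 0.24*l^2 + 6.5*l - 0.3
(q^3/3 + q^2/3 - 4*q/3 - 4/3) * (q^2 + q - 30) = q^5/3 + 2*q^4/3 - 11*q^3 - 38*q^2/3 + 116*q/3 + 40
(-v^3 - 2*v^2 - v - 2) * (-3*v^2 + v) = 3*v^5 + 5*v^4 + v^3 + 5*v^2 - 2*v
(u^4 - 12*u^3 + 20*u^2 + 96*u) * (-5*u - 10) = -5*u^5 + 50*u^4 + 20*u^3 - 680*u^2 - 960*u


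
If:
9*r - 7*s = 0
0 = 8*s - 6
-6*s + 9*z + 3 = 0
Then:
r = 7/12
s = 3/4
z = 1/6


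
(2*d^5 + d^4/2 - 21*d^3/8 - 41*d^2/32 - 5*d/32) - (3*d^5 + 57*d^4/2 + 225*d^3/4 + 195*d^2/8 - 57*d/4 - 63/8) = -d^5 - 28*d^4 - 471*d^3/8 - 821*d^2/32 + 451*d/32 + 63/8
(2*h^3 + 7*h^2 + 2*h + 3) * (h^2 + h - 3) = 2*h^5 + 9*h^4 + 3*h^3 - 16*h^2 - 3*h - 9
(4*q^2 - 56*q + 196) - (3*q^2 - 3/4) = q^2 - 56*q + 787/4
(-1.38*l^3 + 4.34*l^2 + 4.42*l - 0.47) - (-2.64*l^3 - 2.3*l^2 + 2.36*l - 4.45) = 1.26*l^3 + 6.64*l^2 + 2.06*l + 3.98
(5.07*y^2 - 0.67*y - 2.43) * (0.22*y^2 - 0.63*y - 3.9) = 1.1154*y^4 - 3.3415*y^3 - 19.8855*y^2 + 4.1439*y + 9.477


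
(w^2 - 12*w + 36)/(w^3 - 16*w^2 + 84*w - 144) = 1/(w - 4)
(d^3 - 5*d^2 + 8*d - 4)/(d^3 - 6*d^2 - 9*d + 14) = (d^2 - 4*d + 4)/(d^2 - 5*d - 14)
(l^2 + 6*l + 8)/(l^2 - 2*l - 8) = (l + 4)/(l - 4)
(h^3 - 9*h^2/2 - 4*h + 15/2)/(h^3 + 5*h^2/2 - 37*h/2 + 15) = (2*h^2 - 7*h - 15)/(2*h^2 + 7*h - 30)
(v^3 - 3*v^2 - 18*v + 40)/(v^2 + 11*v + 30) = (v^3 - 3*v^2 - 18*v + 40)/(v^2 + 11*v + 30)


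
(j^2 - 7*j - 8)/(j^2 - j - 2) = (j - 8)/(j - 2)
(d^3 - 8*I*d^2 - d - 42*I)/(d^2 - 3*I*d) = d - 5*I + 14/d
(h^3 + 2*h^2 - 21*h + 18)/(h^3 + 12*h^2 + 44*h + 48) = (h^2 - 4*h + 3)/(h^2 + 6*h + 8)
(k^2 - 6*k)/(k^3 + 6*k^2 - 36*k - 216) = k/(k^2 + 12*k + 36)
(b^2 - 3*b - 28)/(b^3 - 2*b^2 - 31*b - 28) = 1/(b + 1)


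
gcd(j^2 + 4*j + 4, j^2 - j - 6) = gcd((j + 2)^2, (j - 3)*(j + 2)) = j + 2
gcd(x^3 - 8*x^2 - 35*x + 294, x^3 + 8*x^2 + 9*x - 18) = x + 6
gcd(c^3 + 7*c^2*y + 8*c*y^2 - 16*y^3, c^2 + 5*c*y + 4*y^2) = c + 4*y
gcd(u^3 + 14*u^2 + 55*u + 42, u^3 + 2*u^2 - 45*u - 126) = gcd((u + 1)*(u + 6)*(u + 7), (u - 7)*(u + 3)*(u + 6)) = u + 6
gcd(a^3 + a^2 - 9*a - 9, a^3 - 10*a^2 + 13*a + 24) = a^2 - 2*a - 3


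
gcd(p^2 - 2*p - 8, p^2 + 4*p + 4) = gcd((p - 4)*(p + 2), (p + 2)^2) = p + 2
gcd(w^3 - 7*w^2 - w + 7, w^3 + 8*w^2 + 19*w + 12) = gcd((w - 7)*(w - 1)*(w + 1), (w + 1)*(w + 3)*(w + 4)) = w + 1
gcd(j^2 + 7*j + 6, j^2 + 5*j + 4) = j + 1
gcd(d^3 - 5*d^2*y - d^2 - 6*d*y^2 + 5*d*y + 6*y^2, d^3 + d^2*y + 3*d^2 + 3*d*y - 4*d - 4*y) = d^2 + d*y - d - y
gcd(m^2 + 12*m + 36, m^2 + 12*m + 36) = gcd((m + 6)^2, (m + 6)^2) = m^2 + 12*m + 36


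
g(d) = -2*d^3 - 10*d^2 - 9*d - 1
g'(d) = -6*d^2 - 20*d - 9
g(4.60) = -448.67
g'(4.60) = -227.96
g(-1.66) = -4.47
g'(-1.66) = 7.67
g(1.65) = -52.06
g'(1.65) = -58.34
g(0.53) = -8.88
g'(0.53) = -21.29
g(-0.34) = 0.98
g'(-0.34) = -2.89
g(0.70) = -12.89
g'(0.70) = -25.94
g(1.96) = -72.12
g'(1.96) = -71.25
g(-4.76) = 30.96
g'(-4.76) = -49.75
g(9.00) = -2350.00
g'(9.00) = -675.00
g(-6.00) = 125.00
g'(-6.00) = -105.00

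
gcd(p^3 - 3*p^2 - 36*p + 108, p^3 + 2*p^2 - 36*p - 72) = p^2 - 36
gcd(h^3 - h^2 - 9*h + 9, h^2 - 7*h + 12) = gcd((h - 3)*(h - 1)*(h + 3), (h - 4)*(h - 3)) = h - 3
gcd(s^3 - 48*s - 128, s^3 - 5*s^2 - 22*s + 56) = s + 4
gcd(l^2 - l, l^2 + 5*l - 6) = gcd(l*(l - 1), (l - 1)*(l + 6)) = l - 1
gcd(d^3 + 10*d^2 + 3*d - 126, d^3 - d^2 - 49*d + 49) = d + 7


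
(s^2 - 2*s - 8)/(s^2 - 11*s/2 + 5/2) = 2*(s^2 - 2*s - 8)/(2*s^2 - 11*s + 5)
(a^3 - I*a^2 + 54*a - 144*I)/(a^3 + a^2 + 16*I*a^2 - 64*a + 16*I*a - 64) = (a^2 - 9*I*a - 18)/(a^2 + a*(1 + 8*I) + 8*I)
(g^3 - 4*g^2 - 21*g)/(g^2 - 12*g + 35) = g*(g + 3)/(g - 5)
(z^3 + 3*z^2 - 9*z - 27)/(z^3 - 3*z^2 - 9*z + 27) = (z + 3)/(z - 3)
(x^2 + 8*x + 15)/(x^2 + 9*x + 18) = (x + 5)/(x + 6)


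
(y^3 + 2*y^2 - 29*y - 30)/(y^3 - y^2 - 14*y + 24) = (y^3 + 2*y^2 - 29*y - 30)/(y^3 - y^2 - 14*y + 24)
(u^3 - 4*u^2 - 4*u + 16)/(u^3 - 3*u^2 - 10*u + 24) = (u + 2)/(u + 3)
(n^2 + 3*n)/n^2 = (n + 3)/n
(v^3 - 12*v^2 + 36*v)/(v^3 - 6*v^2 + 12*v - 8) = v*(v^2 - 12*v + 36)/(v^3 - 6*v^2 + 12*v - 8)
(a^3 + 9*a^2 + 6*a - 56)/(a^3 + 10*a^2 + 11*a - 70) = (a + 4)/(a + 5)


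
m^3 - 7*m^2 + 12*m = m*(m - 4)*(m - 3)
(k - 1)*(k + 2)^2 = k^3 + 3*k^2 - 4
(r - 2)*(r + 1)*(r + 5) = r^3 + 4*r^2 - 7*r - 10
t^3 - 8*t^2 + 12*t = t*(t - 6)*(t - 2)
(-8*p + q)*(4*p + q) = -32*p^2 - 4*p*q + q^2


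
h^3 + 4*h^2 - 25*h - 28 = (h - 4)*(h + 1)*(h + 7)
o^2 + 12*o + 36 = (o + 6)^2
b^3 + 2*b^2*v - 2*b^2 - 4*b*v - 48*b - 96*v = (b - 8)*(b + 6)*(b + 2*v)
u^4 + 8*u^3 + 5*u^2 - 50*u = u*(u - 2)*(u + 5)^2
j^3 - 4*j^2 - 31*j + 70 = (j - 7)*(j - 2)*(j + 5)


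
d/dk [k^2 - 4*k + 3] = 2*k - 4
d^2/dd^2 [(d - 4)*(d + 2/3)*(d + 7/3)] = 6*d - 2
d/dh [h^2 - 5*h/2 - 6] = 2*h - 5/2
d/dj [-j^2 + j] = 1 - 2*j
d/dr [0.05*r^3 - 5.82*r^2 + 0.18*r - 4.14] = 0.15*r^2 - 11.64*r + 0.18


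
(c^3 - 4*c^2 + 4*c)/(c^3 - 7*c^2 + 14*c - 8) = c*(c - 2)/(c^2 - 5*c + 4)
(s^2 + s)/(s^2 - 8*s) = (s + 1)/(s - 8)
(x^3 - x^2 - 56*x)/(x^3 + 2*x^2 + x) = (x^2 - x - 56)/(x^2 + 2*x + 1)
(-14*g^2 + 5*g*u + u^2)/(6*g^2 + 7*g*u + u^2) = (-14*g^2 + 5*g*u + u^2)/(6*g^2 + 7*g*u + u^2)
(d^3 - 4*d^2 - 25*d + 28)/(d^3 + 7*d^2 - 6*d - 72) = (d^2 - 8*d + 7)/(d^2 + 3*d - 18)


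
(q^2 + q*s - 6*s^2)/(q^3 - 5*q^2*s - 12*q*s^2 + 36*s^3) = 1/(q - 6*s)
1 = 1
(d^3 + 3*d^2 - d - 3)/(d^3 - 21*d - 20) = (d^2 + 2*d - 3)/(d^2 - d - 20)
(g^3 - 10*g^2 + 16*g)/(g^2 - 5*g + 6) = g*(g - 8)/(g - 3)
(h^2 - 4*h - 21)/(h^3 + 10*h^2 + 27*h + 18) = (h - 7)/(h^2 + 7*h + 6)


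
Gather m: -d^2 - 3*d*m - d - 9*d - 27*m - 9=-d^2 - 10*d + m*(-3*d - 27) - 9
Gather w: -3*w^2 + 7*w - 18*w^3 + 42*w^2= -18*w^3 + 39*w^2 + 7*w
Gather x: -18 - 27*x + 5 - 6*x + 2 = -33*x - 11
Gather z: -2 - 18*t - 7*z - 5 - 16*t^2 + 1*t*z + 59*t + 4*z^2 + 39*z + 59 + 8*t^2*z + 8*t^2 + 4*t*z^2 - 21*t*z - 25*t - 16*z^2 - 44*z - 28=-8*t^2 + 16*t + z^2*(4*t - 12) + z*(8*t^2 - 20*t - 12) + 24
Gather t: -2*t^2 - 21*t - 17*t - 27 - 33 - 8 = -2*t^2 - 38*t - 68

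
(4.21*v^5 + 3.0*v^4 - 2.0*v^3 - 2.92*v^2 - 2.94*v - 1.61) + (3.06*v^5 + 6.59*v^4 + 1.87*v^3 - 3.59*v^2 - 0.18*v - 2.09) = 7.27*v^5 + 9.59*v^4 - 0.13*v^3 - 6.51*v^2 - 3.12*v - 3.7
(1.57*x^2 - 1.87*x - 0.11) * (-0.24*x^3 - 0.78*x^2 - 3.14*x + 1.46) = -0.3768*x^5 - 0.7758*x^4 - 3.4448*x^3 + 8.2498*x^2 - 2.3848*x - 0.1606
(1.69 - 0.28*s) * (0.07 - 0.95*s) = 0.266*s^2 - 1.6251*s + 0.1183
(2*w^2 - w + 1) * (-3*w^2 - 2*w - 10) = -6*w^4 - w^3 - 21*w^2 + 8*w - 10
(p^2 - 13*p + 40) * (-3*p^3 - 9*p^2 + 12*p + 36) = -3*p^5 + 30*p^4 + 9*p^3 - 480*p^2 + 12*p + 1440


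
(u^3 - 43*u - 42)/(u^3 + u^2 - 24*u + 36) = (u^2 - 6*u - 7)/(u^2 - 5*u + 6)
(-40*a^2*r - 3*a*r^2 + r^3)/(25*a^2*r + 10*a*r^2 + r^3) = (-8*a + r)/(5*a + r)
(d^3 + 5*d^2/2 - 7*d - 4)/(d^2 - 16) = (d^2 - 3*d/2 - 1)/(d - 4)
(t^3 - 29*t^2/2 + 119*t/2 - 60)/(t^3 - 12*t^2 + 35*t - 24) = (2*t^2 - 13*t + 15)/(2*(t^2 - 4*t + 3))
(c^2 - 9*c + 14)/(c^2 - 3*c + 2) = (c - 7)/(c - 1)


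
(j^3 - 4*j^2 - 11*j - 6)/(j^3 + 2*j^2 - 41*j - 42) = (j + 1)/(j + 7)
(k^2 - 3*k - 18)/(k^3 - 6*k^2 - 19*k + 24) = (k - 6)/(k^2 - 9*k + 8)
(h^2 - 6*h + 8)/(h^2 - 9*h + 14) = (h - 4)/(h - 7)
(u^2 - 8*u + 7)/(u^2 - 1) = (u - 7)/(u + 1)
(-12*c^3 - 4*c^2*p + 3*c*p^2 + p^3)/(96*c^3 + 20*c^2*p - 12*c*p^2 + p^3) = (-6*c^2 + c*p + p^2)/(48*c^2 - 14*c*p + p^2)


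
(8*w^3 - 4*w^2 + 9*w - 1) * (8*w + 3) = 64*w^4 - 8*w^3 + 60*w^2 + 19*w - 3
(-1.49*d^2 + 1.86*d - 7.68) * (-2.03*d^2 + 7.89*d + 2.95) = 3.0247*d^4 - 15.5319*d^3 + 25.8703*d^2 - 55.1082*d - 22.656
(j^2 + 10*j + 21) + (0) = j^2 + 10*j + 21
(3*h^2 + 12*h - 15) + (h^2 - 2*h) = 4*h^2 + 10*h - 15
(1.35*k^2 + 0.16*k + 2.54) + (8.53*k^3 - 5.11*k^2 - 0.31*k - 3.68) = 8.53*k^3 - 3.76*k^2 - 0.15*k - 1.14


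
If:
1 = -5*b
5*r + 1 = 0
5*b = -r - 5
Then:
No Solution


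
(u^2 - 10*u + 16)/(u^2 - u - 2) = (u - 8)/(u + 1)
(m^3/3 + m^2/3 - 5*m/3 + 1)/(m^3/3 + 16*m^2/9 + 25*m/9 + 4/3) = 3*(m^2 - 2*m + 1)/(3*m^2 + 7*m + 4)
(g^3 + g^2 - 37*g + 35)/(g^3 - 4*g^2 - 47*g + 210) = (g - 1)/(g - 6)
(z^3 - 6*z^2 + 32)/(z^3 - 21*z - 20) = (-z^3 + 6*z^2 - 32)/(-z^3 + 21*z + 20)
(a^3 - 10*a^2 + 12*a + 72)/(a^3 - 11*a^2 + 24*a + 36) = (a + 2)/(a + 1)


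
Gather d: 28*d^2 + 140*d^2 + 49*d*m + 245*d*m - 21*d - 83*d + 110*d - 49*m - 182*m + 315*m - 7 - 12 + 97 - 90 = 168*d^2 + d*(294*m + 6) + 84*m - 12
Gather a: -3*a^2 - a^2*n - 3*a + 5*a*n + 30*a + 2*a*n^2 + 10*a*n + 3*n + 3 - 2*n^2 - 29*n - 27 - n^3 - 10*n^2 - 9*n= a^2*(-n - 3) + a*(2*n^2 + 15*n + 27) - n^3 - 12*n^2 - 35*n - 24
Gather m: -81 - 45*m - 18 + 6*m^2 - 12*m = 6*m^2 - 57*m - 99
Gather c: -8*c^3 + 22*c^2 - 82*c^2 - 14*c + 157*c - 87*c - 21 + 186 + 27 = -8*c^3 - 60*c^2 + 56*c + 192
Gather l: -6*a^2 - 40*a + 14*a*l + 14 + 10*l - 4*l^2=-6*a^2 - 40*a - 4*l^2 + l*(14*a + 10) + 14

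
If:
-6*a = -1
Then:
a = 1/6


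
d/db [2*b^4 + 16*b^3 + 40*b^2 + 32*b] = 8*b^3 + 48*b^2 + 80*b + 32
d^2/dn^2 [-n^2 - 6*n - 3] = -2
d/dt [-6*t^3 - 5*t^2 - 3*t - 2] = -18*t^2 - 10*t - 3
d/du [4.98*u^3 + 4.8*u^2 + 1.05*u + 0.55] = 14.94*u^2 + 9.6*u + 1.05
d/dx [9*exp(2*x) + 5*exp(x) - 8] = (18*exp(x) + 5)*exp(x)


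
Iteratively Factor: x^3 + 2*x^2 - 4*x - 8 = (x - 2)*(x^2 + 4*x + 4) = (x - 2)*(x + 2)*(x + 2)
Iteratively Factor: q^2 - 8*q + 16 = (q - 4)*(q - 4)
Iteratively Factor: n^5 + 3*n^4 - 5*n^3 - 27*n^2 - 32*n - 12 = (n + 1)*(n^4 + 2*n^3 - 7*n^2 - 20*n - 12) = (n + 1)*(n + 2)*(n^3 - 7*n - 6) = (n + 1)^2*(n + 2)*(n^2 - n - 6) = (n + 1)^2*(n + 2)^2*(n - 3)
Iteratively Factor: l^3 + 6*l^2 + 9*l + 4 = (l + 4)*(l^2 + 2*l + 1) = (l + 1)*(l + 4)*(l + 1)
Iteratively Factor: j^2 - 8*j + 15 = (j - 5)*(j - 3)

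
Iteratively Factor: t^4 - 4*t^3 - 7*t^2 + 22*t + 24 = (t - 3)*(t^3 - t^2 - 10*t - 8) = (t - 3)*(t + 1)*(t^2 - 2*t - 8) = (t - 3)*(t + 1)*(t + 2)*(t - 4)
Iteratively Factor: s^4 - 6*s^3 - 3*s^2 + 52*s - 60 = (s - 5)*(s^3 - s^2 - 8*s + 12) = (s - 5)*(s - 2)*(s^2 + s - 6) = (s - 5)*(s - 2)*(s + 3)*(s - 2)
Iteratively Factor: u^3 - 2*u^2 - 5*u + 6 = (u - 1)*(u^2 - u - 6) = (u - 1)*(u + 2)*(u - 3)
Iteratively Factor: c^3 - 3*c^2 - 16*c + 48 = (c - 4)*(c^2 + c - 12) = (c - 4)*(c + 4)*(c - 3)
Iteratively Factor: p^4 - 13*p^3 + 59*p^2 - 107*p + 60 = (p - 1)*(p^3 - 12*p^2 + 47*p - 60) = (p - 5)*(p - 1)*(p^2 - 7*p + 12) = (p - 5)*(p - 3)*(p - 1)*(p - 4)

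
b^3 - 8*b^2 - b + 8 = (b - 8)*(b - 1)*(b + 1)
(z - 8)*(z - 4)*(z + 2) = z^3 - 10*z^2 + 8*z + 64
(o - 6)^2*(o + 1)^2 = o^4 - 10*o^3 + 13*o^2 + 60*o + 36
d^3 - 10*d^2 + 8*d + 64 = (d - 8)*(d - 4)*(d + 2)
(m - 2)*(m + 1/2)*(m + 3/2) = m^3 - 13*m/4 - 3/2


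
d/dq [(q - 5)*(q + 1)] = 2*q - 4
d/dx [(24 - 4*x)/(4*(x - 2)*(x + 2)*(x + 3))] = (2*x^3 - 15*x^2 - 36*x + 36)/(x^6 + 6*x^5 + x^4 - 48*x^3 - 56*x^2 + 96*x + 144)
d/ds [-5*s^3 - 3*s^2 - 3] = 3*s*(-5*s - 2)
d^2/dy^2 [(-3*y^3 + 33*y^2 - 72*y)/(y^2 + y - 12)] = -288/(y^3 + 12*y^2 + 48*y + 64)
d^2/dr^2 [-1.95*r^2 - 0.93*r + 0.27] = -3.90000000000000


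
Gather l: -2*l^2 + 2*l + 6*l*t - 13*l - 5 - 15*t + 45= -2*l^2 + l*(6*t - 11) - 15*t + 40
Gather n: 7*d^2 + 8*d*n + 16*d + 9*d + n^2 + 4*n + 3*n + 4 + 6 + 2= 7*d^2 + 25*d + n^2 + n*(8*d + 7) + 12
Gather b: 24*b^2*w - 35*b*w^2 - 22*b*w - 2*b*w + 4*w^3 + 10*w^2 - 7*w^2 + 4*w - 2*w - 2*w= 24*b^2*w + b*(-35*w^2 - 24*w) + 4*w^3 + 3*w^2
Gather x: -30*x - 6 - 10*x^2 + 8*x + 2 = -10*x^2 - 22*x - 4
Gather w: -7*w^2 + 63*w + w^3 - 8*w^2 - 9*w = w^3 - 15*w^2 + 54*w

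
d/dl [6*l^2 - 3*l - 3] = 12*l - 3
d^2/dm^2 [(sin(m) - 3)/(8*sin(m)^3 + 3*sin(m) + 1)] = (-256*sin(m)^7 + 1728*sin(m)^6 + 480*sin(m)^5 - 2056*sin(m)^4 - 264*sin(m)^3 - 498*sin(m)^2 + 134*sin(m) - 60)/(8*sin(m)^3 + 3*sin(m) + 1)^3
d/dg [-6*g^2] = -12*g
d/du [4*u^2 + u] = 8*u + 1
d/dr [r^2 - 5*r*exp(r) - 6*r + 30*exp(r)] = -5*r*exp(r) + 2*r + 25*exp(r) - 6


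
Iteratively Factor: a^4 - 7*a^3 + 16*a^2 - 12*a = (a - 2)*(a^3 - 5*a^2 + 6*a) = a*(a - 2)*(a^2 - 5*a + 6) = a*(a - 3)*(a - 2)*(a - 2)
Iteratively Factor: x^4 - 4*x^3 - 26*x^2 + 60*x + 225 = (x - 5)*(x^3 + x^2 - 21*x - 45) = (x - 5)*(x + 3)*(x^2 - 2*x - 15) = (x - 5)*(x + 3)^2*(x - 5)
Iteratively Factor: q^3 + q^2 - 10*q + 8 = (q + 4)*(q^2 - 3*q + 2) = (q - 1)*(q + 4)*(q - 2)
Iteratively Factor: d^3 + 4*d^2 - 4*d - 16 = (d + 2)*(d^2 + 2*d - 8) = (d + 2)*(d + 4)*(d - 2)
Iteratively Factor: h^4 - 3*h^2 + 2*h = (h - 1)*(h^3 + h^2 - 2*h) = (h - 1)^2*(h^2 + 2*h) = (h - 1)^2*(h + 2)*(h)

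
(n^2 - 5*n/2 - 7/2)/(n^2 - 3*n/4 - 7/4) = 2*(2*n - 7)/(4*n - 7)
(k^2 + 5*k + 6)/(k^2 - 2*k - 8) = (k + 3)/(k - 4)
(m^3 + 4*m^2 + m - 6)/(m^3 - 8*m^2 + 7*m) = (m^2 + 5*m + 6)/(m*(m - 7))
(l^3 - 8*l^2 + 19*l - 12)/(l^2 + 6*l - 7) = (l^2 - 7*l + 12)/(l + 7)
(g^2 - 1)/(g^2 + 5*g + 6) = (g^2 - 1)/(g^2 + 5*g + 6)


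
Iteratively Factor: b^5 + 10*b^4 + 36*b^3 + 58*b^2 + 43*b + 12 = (b + 3)*(b^4 + 7*b^3 + 15*b^2 + 13*b + 4) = (b + 1)*(b + 3)*(b^3 + 6*b^2 + 9*b + 4) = (b + 1)*(b + 3)*(b + 4)*(b^2 + 2*b + 1) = (b + 1)^2*(b + 3)*(b + 4)*(b + 1)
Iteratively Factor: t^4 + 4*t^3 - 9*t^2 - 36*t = (t - 3)*(t^3 + 7*t^2 + 12*t) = (t - 3)*(t + 3)*(t^2 + 4*t) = t*(t - 3)*(t + 3)*(t + 4)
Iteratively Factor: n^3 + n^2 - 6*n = (n + 3)*(n^2 - 2*n) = n*(n + 3)*(n - 2)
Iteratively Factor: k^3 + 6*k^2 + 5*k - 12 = (k + 4)*(k^2 + 2*k - 3) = (k - 1)*(k + 4)*(k + 3)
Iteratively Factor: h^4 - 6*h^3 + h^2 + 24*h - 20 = (h - 2)*(h^3 - 4*h^2 - 7*h + 10) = (h - 5)*(h - 2)*(h^2 + h - 2) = (h - 5)*(h - 2)*(h - 1)*(h + 2)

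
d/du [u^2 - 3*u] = 2*u - 3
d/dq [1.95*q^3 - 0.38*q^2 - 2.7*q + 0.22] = 5.85*q^2 - 0.76*q - 2.7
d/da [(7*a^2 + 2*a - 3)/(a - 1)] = (7*a^2 - 14*a + 1)/(a^2 - 2*a + 1)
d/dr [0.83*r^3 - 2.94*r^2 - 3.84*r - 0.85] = 2.49*r^2 - 5.88*r - 3.84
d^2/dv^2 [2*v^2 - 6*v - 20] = 4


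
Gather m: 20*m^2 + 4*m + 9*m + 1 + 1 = 20*m^2 + 13*m + 2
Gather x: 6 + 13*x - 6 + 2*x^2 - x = 2*x^2 + 12*x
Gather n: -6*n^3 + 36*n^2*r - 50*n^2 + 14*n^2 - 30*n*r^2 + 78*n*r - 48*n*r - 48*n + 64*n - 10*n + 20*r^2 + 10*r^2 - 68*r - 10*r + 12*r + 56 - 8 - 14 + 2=-6*n^3 + n^2*(36*r - 36) + n*(-30*r^2 + 30*r + 6) + 30*r^2 - 66*r + 36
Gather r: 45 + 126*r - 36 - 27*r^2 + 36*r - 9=-27*r^2 + 162*r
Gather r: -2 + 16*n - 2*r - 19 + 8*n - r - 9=24*n - 3*r - 30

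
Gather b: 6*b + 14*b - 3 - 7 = 20*b - 10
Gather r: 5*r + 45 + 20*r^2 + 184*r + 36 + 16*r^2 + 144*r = 36*r^2 + 333*r + 81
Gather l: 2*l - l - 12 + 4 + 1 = l - 7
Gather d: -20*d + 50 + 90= 140 - 20*d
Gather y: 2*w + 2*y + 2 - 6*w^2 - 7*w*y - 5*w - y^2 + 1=-6*w^2 - 3*w - y^2 + y*(2 - 7*w) + 3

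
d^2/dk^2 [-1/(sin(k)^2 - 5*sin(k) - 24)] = (4*sin(k)^4 - 15*sin(k)^3 + 115*sin(k)^2 - 90*sin(k) - 98)/((sin(k) - 8)^3*(sin(k) + 3)^3)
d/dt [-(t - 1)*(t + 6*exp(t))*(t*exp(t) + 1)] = -t^3*exp(t) - 12*t^2*exp(2*t) - 2*t^2*exp(t) - 4*t*exp(t) - 2*t + 6*exp(2*t) + 1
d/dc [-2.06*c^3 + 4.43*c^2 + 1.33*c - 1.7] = -6.18*c^2 + 8.86*c + 1.33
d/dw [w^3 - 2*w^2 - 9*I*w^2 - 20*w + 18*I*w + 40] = 3*w^2 - 4*w - 18*I*w - 20 + 18*I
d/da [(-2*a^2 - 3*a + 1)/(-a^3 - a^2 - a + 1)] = 2*(-a^4 - 3*a^3 + a^2 - a - 1)/(a^6 + 2*a^5 + 3*a^4 - a^2 - 2*a + 1)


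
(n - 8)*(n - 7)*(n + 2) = n^3 - 13*n^2 + 26*n + 112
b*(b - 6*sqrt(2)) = b^2 - 6*sqrt(2)*b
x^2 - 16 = (x - 4)*(x + 4)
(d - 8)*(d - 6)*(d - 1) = d^3 - 15*d^2 + 62*d - 48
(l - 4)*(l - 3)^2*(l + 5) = l^4 - 5*l^3 - 17*l^2 + 129*l - 180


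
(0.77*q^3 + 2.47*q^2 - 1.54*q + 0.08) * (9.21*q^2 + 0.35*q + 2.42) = 7.0917*q^5 + 23.0182*q^4 - 11.4555*q^3 + 6.1752*q^2 - 3.6988*q + 0.1936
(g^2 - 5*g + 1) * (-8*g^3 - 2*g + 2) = -8*g^5 + 40*g^4 - 10*g^3 + 12*g^2 - 12*g + 2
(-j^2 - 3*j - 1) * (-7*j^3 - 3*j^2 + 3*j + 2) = 7*j^5 + 24*j^4 + 13*j^3 - 8*j^2 - 9*j - 2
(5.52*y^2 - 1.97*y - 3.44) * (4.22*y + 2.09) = 23.2944*y^3 + 3.2234*y^2 - 18.6341*y - 7.1896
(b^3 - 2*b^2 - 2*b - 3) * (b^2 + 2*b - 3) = b^5 - 9*b^3 - b^2 + 9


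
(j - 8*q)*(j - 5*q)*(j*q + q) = j^3*q - 13*j^2*q^2 + j^2*q + 40*j*q^3 - 13*j*q^2 + 40*q^3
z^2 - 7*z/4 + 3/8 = (z - 3/2)*(z - 1/4)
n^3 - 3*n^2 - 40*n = n*(n - 8)*(n + 5)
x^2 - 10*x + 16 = (x - 8)*(x - 2)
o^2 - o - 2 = (o - 2)*(o + 1)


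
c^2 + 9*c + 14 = (c + 2)*(c + 7)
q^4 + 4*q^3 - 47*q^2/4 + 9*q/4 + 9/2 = (q - 3/2)*(q - 1)*(q + 1/2)*(q + 6)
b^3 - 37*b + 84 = (b - 4)*(b - 3)*(b + 7)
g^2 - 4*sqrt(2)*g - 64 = (g - 8*sqrt(2))*(g + 4*sqrt(2))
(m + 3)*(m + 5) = m^2 + 8*m + 15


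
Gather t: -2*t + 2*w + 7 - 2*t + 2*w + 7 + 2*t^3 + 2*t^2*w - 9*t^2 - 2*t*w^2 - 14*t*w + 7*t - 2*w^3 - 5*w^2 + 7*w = 2*t^3 + t^2*(2*w - 9) + t*(-2*w^2 - 14*w + 3) - 2*w^3 - 5*w^2 + 11*w + 14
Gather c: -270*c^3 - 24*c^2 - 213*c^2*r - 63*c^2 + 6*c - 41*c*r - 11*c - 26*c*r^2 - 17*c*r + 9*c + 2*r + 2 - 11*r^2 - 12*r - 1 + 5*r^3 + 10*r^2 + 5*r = -270*c^3 + c^2*(-213*r - 87) + c*(-26*r^2 - 58*r + 4) + 5*r^3 - r^2 - 5*r + 1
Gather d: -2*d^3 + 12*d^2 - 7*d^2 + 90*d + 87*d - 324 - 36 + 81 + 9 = -2*d^3 + 5*d^2 + 177*d - 270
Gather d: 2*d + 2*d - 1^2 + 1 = 4*d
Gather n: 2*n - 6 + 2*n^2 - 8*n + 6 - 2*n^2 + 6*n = 0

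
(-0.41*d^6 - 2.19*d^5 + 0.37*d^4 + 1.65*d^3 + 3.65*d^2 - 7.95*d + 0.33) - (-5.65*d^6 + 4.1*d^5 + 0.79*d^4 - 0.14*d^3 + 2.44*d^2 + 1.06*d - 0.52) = 5.24*d^6 - 6.29*d^5 - 0.42*d^4 + 1.79*d^3 + 1.21*d^2 - 9.01*d + 0.85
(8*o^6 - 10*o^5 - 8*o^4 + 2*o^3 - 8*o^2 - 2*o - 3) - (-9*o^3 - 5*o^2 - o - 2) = 8*o^6 - 10*o^5 - 8*o^4 + 11*o^3 - 3*o^2 - o - 1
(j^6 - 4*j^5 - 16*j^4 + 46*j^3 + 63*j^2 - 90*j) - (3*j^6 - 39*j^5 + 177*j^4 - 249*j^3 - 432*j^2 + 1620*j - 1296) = -2*j^6 + 35*j^5 - 193*j^4 + 295*j^3 + 495*j^2 - 1710*j + 1296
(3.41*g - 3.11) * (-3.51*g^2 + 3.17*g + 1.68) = -11.9691*g^3 + 21.7258*g^2 - 4.1299*g - 5.2248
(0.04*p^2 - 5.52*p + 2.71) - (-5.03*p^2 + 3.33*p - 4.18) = 5.07*p^2 - 8.85*p + 6.89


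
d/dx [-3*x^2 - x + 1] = -6*x - 1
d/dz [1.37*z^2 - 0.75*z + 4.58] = 2.74*z - 0.75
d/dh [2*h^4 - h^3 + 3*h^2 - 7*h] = 8*h^3 - 3*h^2 + 6*h - 7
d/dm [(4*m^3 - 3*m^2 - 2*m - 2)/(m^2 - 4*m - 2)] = 2*(2*m^4 - 16*m^3 - 5*m^2 + 8*m - 2)/(m^4 - 8*m^3 + 12*m^2 + 16*m + 4)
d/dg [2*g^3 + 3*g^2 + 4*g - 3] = 6*g^2 + 6*g + 4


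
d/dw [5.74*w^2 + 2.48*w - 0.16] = 11.48*w + 2.48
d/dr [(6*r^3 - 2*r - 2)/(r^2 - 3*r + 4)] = 2*(3*r^4 - 18*r^3 + 37*r^2 + 2*r - 7)/(r^4 - 6*r^3 + 17*r^2 - 24*r + 16)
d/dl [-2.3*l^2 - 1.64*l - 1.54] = -4.6*l - 1.64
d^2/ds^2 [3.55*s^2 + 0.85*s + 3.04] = 7.10000000000000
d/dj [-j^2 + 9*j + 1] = 9 - 2*j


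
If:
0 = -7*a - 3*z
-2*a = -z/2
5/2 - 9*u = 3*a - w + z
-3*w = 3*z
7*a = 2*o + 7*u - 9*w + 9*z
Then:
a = 0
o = -35/36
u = 5/18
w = 0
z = 0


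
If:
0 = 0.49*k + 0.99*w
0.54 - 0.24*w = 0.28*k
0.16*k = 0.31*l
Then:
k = 3.35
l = 1.73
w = -1.66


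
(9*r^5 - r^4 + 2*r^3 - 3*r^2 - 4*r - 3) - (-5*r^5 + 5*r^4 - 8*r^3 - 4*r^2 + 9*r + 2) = 14*r^5 - 6*r^4 + 10*r^3 + r^2 - 13*r - 5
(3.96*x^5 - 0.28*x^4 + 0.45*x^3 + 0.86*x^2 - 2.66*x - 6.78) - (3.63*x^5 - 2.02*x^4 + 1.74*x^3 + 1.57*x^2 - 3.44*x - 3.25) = 0.33*x^5 + 1.74*x^4 - 1.29*x^3 - 0.71*x^2 + 0.78*x - 3.53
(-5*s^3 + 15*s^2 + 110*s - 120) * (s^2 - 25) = -5*s^5 + 15*s^4 + 235*s^3 - 495*s^2 - 2750*s + 3000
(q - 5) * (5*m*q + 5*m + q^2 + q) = 5*m*q^2 - 20*m*q - 25*m + q^3 - 4*q^2 - 5*q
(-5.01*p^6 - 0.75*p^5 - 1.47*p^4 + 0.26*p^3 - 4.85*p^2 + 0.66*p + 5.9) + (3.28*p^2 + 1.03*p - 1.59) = -5.01*p^6 - 0.75*p^5 - 1.47*p^4 + 0.26*p^3 - 1.57*p^2 + 1.69*p + 4.31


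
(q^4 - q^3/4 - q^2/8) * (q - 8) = q^5 - 33*q^4/4 + 15*q^3/8 + q^2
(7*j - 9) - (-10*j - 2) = 17*j - 7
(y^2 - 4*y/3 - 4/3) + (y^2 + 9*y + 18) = 2*y^2 + 23*y/3 + 50/3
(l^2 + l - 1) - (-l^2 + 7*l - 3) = 2*l^2 - 6*l + 2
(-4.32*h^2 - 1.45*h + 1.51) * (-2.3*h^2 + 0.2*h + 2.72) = 9.936*h^4 + 2.471*h^3 - 15.5134*h^2 - 3.642*h + 4.1072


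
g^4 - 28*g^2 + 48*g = g*(g - 4)*(g - 2)*(g + 6)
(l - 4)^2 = l^2 - 8*l + 16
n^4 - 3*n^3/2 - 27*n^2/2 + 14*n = n*(n - 4)*(n - 1)*(n + 7/2)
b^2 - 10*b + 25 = (b - 5)^2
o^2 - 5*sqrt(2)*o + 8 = (o - 4*sqrt(2))*(o - sqrt(2))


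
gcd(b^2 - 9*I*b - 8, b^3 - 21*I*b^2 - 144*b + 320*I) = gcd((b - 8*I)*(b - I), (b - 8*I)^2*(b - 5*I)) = b - 8*I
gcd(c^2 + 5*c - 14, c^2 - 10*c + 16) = c - 2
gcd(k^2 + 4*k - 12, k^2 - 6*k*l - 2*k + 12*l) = k - 2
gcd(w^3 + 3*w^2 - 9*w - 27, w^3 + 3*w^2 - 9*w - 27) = w^3 + 3*w^2 - 9*w - 27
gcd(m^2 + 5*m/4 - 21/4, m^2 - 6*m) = 1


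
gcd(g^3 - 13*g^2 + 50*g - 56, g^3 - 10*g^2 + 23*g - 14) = g^2 - 9*g + 14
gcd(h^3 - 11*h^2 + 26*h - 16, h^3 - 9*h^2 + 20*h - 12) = h^2 - 3*h + 2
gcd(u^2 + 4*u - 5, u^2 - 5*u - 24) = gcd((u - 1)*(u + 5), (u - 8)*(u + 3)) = 1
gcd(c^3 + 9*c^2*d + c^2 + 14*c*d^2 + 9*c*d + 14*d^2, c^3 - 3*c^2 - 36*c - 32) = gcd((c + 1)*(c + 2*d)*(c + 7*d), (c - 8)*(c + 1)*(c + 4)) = c + 1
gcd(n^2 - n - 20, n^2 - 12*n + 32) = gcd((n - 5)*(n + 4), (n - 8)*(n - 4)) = 1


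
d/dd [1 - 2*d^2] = -4*d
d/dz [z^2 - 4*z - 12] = 2*z - 4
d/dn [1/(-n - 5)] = (n + 5)^(-2)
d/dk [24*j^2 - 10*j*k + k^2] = -10*j + 2*k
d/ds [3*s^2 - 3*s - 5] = 6*s - 3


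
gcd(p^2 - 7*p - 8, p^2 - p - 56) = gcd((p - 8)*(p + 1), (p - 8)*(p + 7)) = p - 8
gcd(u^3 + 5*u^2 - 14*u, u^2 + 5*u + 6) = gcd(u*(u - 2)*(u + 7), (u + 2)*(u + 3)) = 1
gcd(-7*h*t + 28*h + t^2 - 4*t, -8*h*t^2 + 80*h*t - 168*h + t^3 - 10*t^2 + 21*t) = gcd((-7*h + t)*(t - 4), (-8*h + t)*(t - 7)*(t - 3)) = 1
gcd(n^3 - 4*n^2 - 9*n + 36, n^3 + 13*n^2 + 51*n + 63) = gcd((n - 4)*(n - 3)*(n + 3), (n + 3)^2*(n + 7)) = n + 3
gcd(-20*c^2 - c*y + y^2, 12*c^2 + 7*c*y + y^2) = 4*c + y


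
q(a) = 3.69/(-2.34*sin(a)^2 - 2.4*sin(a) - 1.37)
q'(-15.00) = 2.83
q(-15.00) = -4.62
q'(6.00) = 4.97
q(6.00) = -4.18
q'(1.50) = 0.05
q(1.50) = -0.61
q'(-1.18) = -2.04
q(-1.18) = -3.20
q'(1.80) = -0.17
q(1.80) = -0.62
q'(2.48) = -1.11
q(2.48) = -0.99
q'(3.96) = 3.43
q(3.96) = -4.27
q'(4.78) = -0.33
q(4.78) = -2.83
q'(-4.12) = -0.52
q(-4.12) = -0.74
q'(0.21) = 3.13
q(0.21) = -1.87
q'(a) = 3.69*(4.68*sin(a)*cos(a) + 2.4*cos(a))/(-2.34*sin(a)^2 - 2.4*sin(a) - 1.37)^2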